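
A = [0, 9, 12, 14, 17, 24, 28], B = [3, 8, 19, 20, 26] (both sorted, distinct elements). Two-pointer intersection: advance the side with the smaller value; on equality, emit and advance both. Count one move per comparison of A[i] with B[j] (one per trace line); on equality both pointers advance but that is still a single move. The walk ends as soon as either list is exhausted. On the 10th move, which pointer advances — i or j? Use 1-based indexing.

i

[i=1,j=1] 0<3 → i++
[i=2,j=1] 9>3 → j++
[i=2,j=2] 9>8 → j++
[i=2,j=3] 9<19 → i++
[i=3,j=3] 12<19 → i++
[i=4,j=3] 14<19 → i++
[i=5,j=3] 17<19 → i++
[i=6,j=3] 24>19 → j++
[i=6,j=4] 24>20 → j++
[i=6,j=5] 24<26 → i++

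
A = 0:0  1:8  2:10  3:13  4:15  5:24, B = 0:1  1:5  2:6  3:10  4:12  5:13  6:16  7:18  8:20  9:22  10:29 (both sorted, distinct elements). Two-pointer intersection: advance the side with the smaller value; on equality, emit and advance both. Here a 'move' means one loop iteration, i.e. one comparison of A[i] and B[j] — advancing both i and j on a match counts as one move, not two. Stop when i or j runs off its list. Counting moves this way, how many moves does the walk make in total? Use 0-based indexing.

[i=0,j=0] 0<1 → i++
[i=1,j=0] 8>1 → j++
[i=1,j=1] 8>5 → j++
[i=1,j=2] 8>6 → j++
[i=1,j=3] 8<10 → i++
[i=2,j=3] 10==10 emit → i++,j++
[i=3,j=4] 13>12 → j++
[i=3,j=5] 13==13 emit → i++,j++
[i=4,j=6] 15<16 → i++
[i=5,j=6] 24>16 → j++
[i=5,j=7] 24>18 → j++
[i=5,j=8] 24>20 → j++
[i=5,j=9] 24>22 → j++
[i=5,j=10] 24<29 → i++

14 moves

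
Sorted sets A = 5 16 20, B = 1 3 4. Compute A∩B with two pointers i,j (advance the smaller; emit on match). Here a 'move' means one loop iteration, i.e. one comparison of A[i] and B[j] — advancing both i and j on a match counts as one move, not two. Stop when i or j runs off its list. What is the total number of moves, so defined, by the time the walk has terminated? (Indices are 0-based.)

i=0 j=0: 5>1, j++
i=0 j=1: 5>3, j++
i=0 j=2: 5>4, j++

3 moves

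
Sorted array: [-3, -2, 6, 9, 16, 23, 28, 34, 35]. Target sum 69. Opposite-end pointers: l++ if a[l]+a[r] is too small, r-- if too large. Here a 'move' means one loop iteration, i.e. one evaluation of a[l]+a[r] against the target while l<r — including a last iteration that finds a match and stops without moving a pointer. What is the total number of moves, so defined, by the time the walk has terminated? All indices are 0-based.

8 moves

[0,8] -3+35=32 <69 → l++
[1,8] -2+35=33 <69 → l++
[2,8] 6+35=41 <69 → l++
[3,8] 9+35=44 <69 → l++
[4,8] 16+35=51 <69 → l++
[5,8] 23+35=58 <69 → l++
[6,8] 28+35=63 <69 → l++
[7,8] 34+35=69 → found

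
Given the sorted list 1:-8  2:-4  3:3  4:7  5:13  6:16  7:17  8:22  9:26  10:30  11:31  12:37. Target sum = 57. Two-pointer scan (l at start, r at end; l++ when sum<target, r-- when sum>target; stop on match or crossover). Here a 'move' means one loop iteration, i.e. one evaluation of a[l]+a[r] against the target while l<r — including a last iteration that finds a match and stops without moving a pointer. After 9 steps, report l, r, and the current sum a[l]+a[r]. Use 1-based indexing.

l=9, r=11, sum=57

l=1 r=12: -8+37=29 <57, l++
l=2 r=12: -4+37=33 <57, l++
l=3 r=12: 3+37=40 <57, l++
l=4 r=12: 7+37=44 <57, l++
l=5 r=12: 13+37=50 <57, l++
l=6 r=12: 16+37=53 <57, l++
l=7 r=12: 17+37=54 <57, l++
l=8 r=12: 22+37=59 >57, r--
l=8 r=11: 22+31=53 <57, l++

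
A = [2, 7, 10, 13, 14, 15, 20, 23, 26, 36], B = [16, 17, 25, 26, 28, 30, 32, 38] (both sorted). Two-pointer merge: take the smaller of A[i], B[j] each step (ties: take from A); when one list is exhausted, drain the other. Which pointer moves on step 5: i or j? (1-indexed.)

i

i=1 j=1: A[i]=2<=B[j]=16 take 2, i++
i=2 j=1: A[i]=7<=B[j]=16 take 7, i++
i=3 j=1: A[i]=10<=B[j]=16 take 10, i++
i=4 j=1: A[i]=13<=B[j]=16 take 13, i++
i=5 j=1: A[i]=14<=B[j]=16 take 14, i++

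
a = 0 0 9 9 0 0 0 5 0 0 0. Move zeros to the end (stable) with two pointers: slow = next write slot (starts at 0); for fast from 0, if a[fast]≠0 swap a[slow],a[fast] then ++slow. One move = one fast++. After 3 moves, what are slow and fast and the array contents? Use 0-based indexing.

slow=0 fast=0: a[fast]=0, fast++
slow=0 fast=1: a[fast]=0, fast++
slow=0 fast=2: a[fast]=9≠0 swap→a[0]=9, slow++,fast++

slow=1, fast=3, a=[9, 0, 0, 9, 0, 0, 0, 5, 0, 0, 0]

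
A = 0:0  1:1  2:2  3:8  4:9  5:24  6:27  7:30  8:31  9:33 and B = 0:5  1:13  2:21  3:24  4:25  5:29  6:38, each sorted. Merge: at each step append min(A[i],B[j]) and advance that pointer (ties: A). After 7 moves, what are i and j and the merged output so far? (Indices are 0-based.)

i=5, j=2, merged so far=[0, 1, 2, 5, 8, 9, 13]

i=0 j=0: A[i]=0<=B[j]=5 take 0, i++
i=1 j=0: A[i]=1<=B[j]=5 take 1, i++
i=2 j=0: A[i]=2<=B[j]=5 take 2, i++
i=3 j=0: A[i]=8>B[j]=5 take 5, j++
i=3 j=1: A[i]=8<=B[j]=13 take 8, i++
i=4 j=1: A[i]=9<=B[j]=13 take 9, i++
i=5 j=1: A[i]=24>B[j]=13 take 13, j++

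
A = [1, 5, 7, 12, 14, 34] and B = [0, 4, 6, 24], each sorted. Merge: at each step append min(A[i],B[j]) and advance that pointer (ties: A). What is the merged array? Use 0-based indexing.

[i=0,j=0] A[i]=1>B[j]=0 take 0 → j++
[i=0,j=1] A[i]=1<=B[j]=4 take 1 → i++
[i=1,j=1] A[i]=5>B[j]=4 take 4 → j++
[i=1,j=2] A[i]=5<=B[j]=6 take 5 → i++
[i=2,j=2] A[i]=7>B[j]=6 take 6 → j++
[i=2,j=3] A[i]=7<=B[j]=24 take 7 → i++
[i=3,j=3] A[i]=12<=B[j]=24 take 12 → i++
[i=4,j=3] A[i]=14<=B[j]=24 take 14 → i++
[i=5,j=3] A[i]=34>B[j]=24 take 24 → j++
[i=5,j=4] B done, take A[i]=34 → i++

[0, 1, 4, 5, 6, 7, 12, 14, 24, 34]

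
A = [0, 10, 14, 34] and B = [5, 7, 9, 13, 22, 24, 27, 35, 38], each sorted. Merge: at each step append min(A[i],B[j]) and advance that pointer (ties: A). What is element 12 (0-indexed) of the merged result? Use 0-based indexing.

i=0 j=0: A[i]=0<=B[j]=5 take 0, i++
i=1 j=0: A[i]=10>B[j]=5 take 5, j++
i=1 j=1: A[i]=10>B[j]=7 take 7, j++
i=1 j=2: A[i]=10>B[j]=9 take 9, j++
i=1 j=3: A[i]=10<=B[j]=13 take 10, i++
i=2 j=3: A[i]=14>B[j]=13 take 13, j++
i=2 j=4: A[i]=14<=B[j]=22 take 14, i++
i=3 j=4: A[i]=34>B[j]=22 take 22, j++
i=3 j=5: A[i]=34>B[j]=24 take 24, j++
i=3 j=6: A[i]=34>B[j]=27 take 27, j++
i=3 j=7: A[i]=34<=B[j]=35 take 34, i++
i=4 j=7: A done, take B[j]=35, j++
i=4 j=8: A done, take B[j]=38, j++

merged[12] = 38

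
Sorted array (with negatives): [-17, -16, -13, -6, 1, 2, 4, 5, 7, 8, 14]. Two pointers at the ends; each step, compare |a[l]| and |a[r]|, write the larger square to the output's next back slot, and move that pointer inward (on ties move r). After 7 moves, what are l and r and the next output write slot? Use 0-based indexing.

l=4, r=7, next write slot=3

[0,10] |-17|>|14| out[10]=289 → l++
[1,10] |-16|>|14| out[9]=256 → l++
[2,10] |-13|<=|14| out[8]=196 → r--
[2,9] |-13|>|8| out[7]=169 → l++
[3,9] |-6|<=|8| out[6]=64 → r--
[3,8] |-6|<=|7| out[5]=49 → r--
[3,7] |-6|>|5| out[4]=36 → l++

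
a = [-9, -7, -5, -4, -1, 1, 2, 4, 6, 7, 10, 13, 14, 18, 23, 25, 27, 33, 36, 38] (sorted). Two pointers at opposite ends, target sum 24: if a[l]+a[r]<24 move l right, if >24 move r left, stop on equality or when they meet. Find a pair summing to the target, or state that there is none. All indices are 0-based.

l=0 r=19: -9+38=29 >24, r--
l=0 r=18: -9+36=27 >24, r--
l=0 r=17: -9+33=24, found

(-9, 33)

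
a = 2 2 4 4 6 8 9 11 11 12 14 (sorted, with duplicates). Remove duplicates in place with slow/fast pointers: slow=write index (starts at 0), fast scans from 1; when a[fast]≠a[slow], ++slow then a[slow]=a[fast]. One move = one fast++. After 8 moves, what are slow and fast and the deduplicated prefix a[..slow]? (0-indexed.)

slow=0 fast=1: a[fast]=2=a[slow] dup, fast++
slow=0 fast=2: a[fast]=4≠a[slow]=2 write a[1]=4, slow++,fast++
slow=1 fast=3: a[fast]=4=a[slow] dup, fast++
slow=1 fast=4: a[fast]=6≠a[slow]=4 write a[2]=6, slow++,fast++
slow=2 fast=5: a[fast]=8≠a[slow]=6 write a[3]=8, slow++,fast++
slow=3 fast=6: a[fast]=9≠a[slow]=8 write a[4]=9, slow++,fast++
slow=4 fast=7: a[fast]=11≠a[slow]=9 write a[5]=11, slow++,fast++
slow=5 fast=8: a[fast]=11=a[slow] dup, fast++

slow=5, fast=9, prefix=[2, 4, 6, 8, 9, 11]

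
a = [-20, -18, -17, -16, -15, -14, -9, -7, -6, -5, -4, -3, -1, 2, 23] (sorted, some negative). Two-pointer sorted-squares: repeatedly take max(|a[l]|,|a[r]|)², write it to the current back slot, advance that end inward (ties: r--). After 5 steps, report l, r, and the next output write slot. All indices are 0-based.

l=4, r=13, next write slot=9

l=0 r=14: |-20|<=|23| out[14]=529, r--
l=0 r=13: |-20|>|2| out[13]=400, l++
l=1 r=13: |-18|>|2| out[12]=324, l++
l=2 r=13: |-17|>|2| out[11]=289, l++
l=3 r=13: |-16|>|2| out[10]=256, l++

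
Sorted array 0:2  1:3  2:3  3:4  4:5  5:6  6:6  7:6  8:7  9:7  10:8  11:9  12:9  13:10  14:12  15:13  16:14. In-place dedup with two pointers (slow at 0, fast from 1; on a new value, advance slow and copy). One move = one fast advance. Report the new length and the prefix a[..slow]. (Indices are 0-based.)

length 12; prefix = [2, 3, 4, 5, 6, 7, 8, 9, 10, 12, 13, 14]

(s=0,f=1) a[fast]=3≠a[slow]=2 write a[1]=3 → slow++,fast++
(s=1,f=2) a[fast]=3=a[slow] dup → fast++
(s=1,f=3) a[fast]=4≠a[slow]=3 write a[2]=4 → slow++,fast++
(s=2,f=4) a[fast]=5≠a[slow]=4 write a[3]=5 → slow++,fast++
(s=3,f=5) a[fast]=6≠a[slow]=5 write a[4]=6 → slow++,fast++
(s=4,f=6) a[fast]=6=a[slow] dup → fast++
(s=4,f=7) a[fast]=6=a[slow] dup → fast++
(s=4,f=8) a[fast]=7≠a[slow]=6 write a[5]=7 → slow++,fast++
(s=5,f=9) a[fast]=7=a[slow] dup → fast++
(s=5,f=10) a[fast]=8≠a[slow]=7 write a[6]=8 → slow++,fast++
(s=6,f=11) a[fast]=9≠a[slow]=8 write a[7]=9 → slow++,fast++
(s=7,f=12) a[fast]=9=a[slow] dup → fast++
(s=7,f=13) a[fast]=10≠a[slow]=9 write a[8]=10 → slow++,fast++
(s=8,f=14) a[fast]=12≠a[slow]=10 write a[9]=12 → slow++,fast++
(s=9,f=15) a[fast]=13≠a[slow]=12 write a[10]=13 → slow++,fast++
(s=10,f=16) a[fast]=14≠a[slow]=13 write a[11]=14 → slow++,fast++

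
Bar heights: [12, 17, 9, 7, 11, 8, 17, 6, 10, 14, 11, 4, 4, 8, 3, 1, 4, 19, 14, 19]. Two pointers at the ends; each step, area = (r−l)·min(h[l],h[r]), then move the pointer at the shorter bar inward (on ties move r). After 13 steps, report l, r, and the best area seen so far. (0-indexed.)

l=13, r=19, best area=306

[0,19] min(12,19)*19=228 best=228 * → l++
[1,19] min(17,19)*18=306 best=306 * → l++
[2,19] min(9,19)*17=153 best=306 → l++
[3,19] min(7,19)*16=112 best=306 → l++
[4,19] min(11,19)*15=165 best=306 → l++
[5,19] min(8,19)*14=112 best=306 → l++
[6,19] min(17,19)*13=221 best=306 → l++
[7,19] min(6,19)*12=72 best=306 → l++
[8,19] min(10,19)*11=110 best=306 → l++
[9,19] min(14,19)*10=140 best=306 → l++
[10,19] min(11,19)*9=99 best=306 → l++
[11,19] min(4,19)*8=32 best=306 → l++
[12,19] min(4,19)*7=28 best=306 → l++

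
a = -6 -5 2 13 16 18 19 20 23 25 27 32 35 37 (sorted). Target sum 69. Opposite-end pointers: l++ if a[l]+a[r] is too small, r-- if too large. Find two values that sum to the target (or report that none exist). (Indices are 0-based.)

[0,13] -6+37=31 <69 → l++
[1,13] -5+37=32 <69 → l++
[2,13] 2+37=39 <69 → l++
[3,13] 13+37=50 <69 → l++
[4,13] 16+37=53 <69 → l++
[5,13] 18+37=55 <69 → l++
[6,13] 19+37=56 <69 → l++
[7,13] 20+37=57 <69 → l++
[8,13] 23+37=60 <69 → l++
[9,13] 25+37=62 <69 → l++
[10,13] 27+37=64 <69 → l++
[11,13] 32+37=69 → found

(32, 37)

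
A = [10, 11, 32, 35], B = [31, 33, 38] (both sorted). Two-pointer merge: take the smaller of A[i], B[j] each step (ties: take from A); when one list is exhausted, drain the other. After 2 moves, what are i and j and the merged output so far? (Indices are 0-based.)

i=0 j=0: A[i]=10<=B[j]=31 take 10, i++
i=1 j=0: A[i]=11<=B[j]=31 take 11, i++

i=2, j=0, merged so far=[10, 11]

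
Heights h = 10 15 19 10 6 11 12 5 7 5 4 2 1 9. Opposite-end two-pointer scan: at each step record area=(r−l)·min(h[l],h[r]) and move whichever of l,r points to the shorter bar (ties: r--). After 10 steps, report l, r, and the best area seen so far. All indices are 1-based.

l=2, r=5, best area=117

l=1 r=14: min(10,9)*13=117 best=117 *, r--
l=1 r=13: min(10,1)*12=12 best=117, r--
l=1 r=12: min(10,2)*11=22 best=117, r--
l=1 r=11: min(10,4)*10=40 best=117, r--
l=1 r=10: min(10,5)*9=45 best=117, r--
l=1 r=9: min(10,7)*8=56 best=117, r--
l=1 r=8: min(10,5)*7=35 best=117, r--
l=1 r=7: min(10,12)*6=60 best=117, l++
l=2 r=7: min(15,12)*5=60 best=117, r--
l=2 r=6: min(15,11)*4=44 best=117, r--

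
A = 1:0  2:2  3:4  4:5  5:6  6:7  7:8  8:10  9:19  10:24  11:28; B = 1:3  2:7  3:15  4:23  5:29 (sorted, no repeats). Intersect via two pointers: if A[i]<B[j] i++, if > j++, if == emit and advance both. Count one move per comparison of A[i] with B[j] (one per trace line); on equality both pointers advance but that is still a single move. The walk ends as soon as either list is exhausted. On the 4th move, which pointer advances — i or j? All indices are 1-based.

i

[i=1,j=1] 0<3 → i++
[i=2,j=1] 2<3 → i++
[i=3,j=1] 4>3 → j++
[i=3,j=2] 4<7 → i++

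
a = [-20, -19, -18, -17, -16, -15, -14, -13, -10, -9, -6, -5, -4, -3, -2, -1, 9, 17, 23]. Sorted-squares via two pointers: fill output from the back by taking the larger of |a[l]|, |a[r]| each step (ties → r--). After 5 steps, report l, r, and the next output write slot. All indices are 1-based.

l=1 r=19: |-20|<=|23| out[19]=529, r--
l=1 r=18: |-20|>|17| out[18]=400, l++
l=2 r=18: |-19|>|17| out[17]=361, l++
l=3 r=18: |-18|>|17| out[16]=324, l++
l=4 r=18: |-17|<=|17| out[15]=289, r--

l=4, r=17, next write slot=14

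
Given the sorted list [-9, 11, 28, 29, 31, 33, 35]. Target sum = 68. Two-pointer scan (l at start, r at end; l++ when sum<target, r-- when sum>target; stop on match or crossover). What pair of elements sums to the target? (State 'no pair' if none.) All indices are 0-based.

l=0 r=6: -9+35=26 <68, l++
l=1 r=6: 11+35=46 <68, l++
l=2 r=6: 28+35=63 <68, l++
l=3 r=6: 29+35=64 <68, l++
l=4 r=6: 31+35=66 <68, l++
l=5 r=6: 33+35=68, found

(33, 35)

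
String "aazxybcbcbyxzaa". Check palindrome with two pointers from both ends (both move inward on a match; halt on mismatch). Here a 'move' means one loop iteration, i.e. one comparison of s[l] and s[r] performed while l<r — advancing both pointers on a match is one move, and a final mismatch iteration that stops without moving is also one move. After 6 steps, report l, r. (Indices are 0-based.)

l=6, r=8

l=0 r=14: 'a'=='a', l++,r--
l=1 r=13: 'a'=='a', l++,r--
l=2 r=12: 'z'=='z', l++,r--
l=3 r=11: 'x'=='x', l++,r--
l=4 r=10: 'y'=='y', l++,r--
l=5 r=9: 'b'=='b', l++,r--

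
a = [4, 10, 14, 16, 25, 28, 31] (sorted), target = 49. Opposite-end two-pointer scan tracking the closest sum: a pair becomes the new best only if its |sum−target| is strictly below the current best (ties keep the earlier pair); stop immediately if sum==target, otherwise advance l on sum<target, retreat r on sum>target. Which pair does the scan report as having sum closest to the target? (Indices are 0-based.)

[0,6] 4+31=35 d=14 * → l++
[1,6] 10+31=41 d=8 * → l++
[2,6] 14+31=45 d=4 * → l++
[3,6] 16+31=47 d=2 * → l++
[4,6] 25+31=56 d=7 → r--
[4,5] 25+28=53 d=4 → r--

pair (16, 31) with sum 47 (|Δ|=2)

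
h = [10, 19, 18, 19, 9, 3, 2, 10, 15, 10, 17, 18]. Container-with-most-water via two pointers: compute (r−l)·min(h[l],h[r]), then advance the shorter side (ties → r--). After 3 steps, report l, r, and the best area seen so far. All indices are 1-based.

l=2, r=10, best area=180

l=1 r=12: min(10,18)*11=110 best=110 *, l++
l=2 r=12: min(19,18)*10=180 best=180 *, r--
l=2 r=11: min(19,17)*9=153 best=180, r--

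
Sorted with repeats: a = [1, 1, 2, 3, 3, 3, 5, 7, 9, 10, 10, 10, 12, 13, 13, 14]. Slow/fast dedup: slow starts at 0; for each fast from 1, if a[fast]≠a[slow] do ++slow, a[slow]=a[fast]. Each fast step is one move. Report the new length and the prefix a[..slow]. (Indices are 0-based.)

(s=0,f=1) a[fast]=1=a[slow] dup → fast++
(s=0,f=2) a[fast]=2≠a[slow]=1 write a[1]=2 → slow++,fast++
(s=1,f=3) a[fast]=3≠a[slow]=2 write a[2]=3 → slow++,fast++
(s=2,f=4) a[fast]=3=a[slow] dup → fast++
(s=2,f=5) a[fast]=3=a[slow] dup → fast++
(s=2,f=6) a[fast]=5≠a[slow]=3 write a[3]=5 → slow++,fast++
(s=3,f=7) a[fast]=7≠a[slow]=5 write a[4]=7 → slow++,fast++
(s=4,f=8) a[fast]=9≠a[slow]=7 write a[5]=9 → slow++,fast++
(s=5,f=9) a[fast]=10≠a[slow]=9 write a[6]=10 → slow++,fast++
(s=6,f=10) a[fast]=10=a[slow] dup → fast++
(s=6,f=11) a[fast]=10=a[slow] dup → fast++
(s=6,f=12) a[fast]=12≠a[slow]=10 write a[7]=12 → slow++,fast++
(s=7,f=13) a[fast]=13≠a[slow]=12 write a[8]=13 → slow++,fast++
(s=8,f=14) a[fast]=13=a[slow] dup → fast++
(s=8,f=15) a[fast]=14≠a[slow]=13 write a[9]=14 → slow++,fast++

length 10; prefix = [1, 2, 3, 5, 7, 9, 10, 12, 13, 14]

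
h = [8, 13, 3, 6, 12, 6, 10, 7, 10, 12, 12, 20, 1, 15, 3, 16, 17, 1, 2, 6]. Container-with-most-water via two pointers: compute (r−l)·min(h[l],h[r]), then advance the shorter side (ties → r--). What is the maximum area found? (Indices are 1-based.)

max area = 195

[1,20] min(8,6)*19=114 best=114 * → r--
[1,19] min(8,2)*18=36 best=114 → r--
[1,18] min(8,1)*17=17 best=114 → r--
[1,17] min(8,17)*16=128 best=128 * → l++
[2,17] min(13,17)*15=195 best=195 * → l++
[3,17] min(3,17)*14=42 best=195 → l++
[4,17] min(6,17)*13=78 best=195 → l++
[5,17] min(12,17)*12=144 best=195 → l++
[6,17] min(6,17)*11=66 best=195 → l++
[7,17] min(10,17)*10=100 best=195 → l++
[8,17] min(7,17)*9=63 best=195 → l++
[9,17] min(10,17)*8=80 best=195 → l++
[10,17] min(12,17)*7=84 best=195 → l++
[11,17] min(12,17)*6=72 best=195 → l++
[12,17] min(20,17)*5=85 best=195 → r--
[12,16] min(20,16)*4=64 best=195 → r--
[12,15] min(20,3)*3=9 best=195 → r--
[12,14] min(20,15)*2=30 best=195 → r--
[12,13] min(20,1)*1=1 best=195 → r--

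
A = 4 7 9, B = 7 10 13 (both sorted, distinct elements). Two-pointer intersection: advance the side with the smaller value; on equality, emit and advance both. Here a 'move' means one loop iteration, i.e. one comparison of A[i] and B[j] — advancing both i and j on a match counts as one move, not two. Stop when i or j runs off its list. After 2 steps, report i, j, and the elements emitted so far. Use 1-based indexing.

[i=1,j=1] 4<7 → i++
[i=2,j=1] 7==7 emit → i++,j++

i=3, j=2, emitted=[7]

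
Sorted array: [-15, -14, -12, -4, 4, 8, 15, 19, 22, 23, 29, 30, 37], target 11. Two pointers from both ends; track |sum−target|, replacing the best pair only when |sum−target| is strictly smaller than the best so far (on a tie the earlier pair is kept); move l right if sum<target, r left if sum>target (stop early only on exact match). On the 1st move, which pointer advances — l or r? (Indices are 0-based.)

[0,12] -15+37=22 d=11 * → r--

r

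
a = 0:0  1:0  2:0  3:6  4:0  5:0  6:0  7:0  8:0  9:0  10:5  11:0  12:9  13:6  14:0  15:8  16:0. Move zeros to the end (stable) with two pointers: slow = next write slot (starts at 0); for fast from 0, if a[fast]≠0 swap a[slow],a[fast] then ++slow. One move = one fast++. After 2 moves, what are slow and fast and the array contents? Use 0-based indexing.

slow=0, fast=2, a=[0, 0, 0, 6, 0, 0, 0, 0, 0, 0, 5, 0, 9, 6, 0, 8, 0]

(s=0,f=0) a[fast]=0 → fast++
(s=0,f=1) a[fast]=0 → fast++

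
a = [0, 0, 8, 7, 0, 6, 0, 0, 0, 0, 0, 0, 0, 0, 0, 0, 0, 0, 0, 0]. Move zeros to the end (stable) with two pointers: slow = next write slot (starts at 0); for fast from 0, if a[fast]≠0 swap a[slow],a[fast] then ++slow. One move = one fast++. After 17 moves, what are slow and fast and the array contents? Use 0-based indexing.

slow=3, fast=17, a=[8, 7, 6, 0, 0, 0, 0, 0, 0, 0, 0, 0, 0, 0, 0, 0, 0, 0, 0, 0]

(s=0,f=0) a[fast]=0 → fast++
(s=0,f=1) a[fast]=0 → fast++
(s=0,f=2) a[fast]=8≠0 swap→a[0]=8 → slow++,fast++
(s=1,f=3) a[fast]=7≠0 swap→a[1]=7 → slow++,fast++
(s=2,f=4) a[fast]=0 → fast++
(s=2,f=5) a[fast]=6≠0 swap→a[2]=6 → slow++,fast++
(s=3,f=6) a[fast]=0 → fast++
(s=3,f=7) a[fast]=0 → fast++
(s=3,f=8) a[fast]=0 → fast++
(s=3,f=9) a[fast]=0 → fast++
(s=3,f=10) a[fast]=0 → fast++
(s=3,f=11) a[fast]=0 → fast++
(s=3,f=12) a[fast]=0 → fast++
(s=3,f=13) a[fast]=0 → fast++
(s=3,f=14) a[fast]=0 → fast++
(s=3,f=15) a[fast]=0 → fast++
(s=3,f=16) a[fast]=0 → fast++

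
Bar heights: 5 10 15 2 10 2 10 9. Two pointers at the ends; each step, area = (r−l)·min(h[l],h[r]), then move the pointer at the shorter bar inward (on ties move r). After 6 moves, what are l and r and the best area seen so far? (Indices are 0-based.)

l=0 r=7: min(5,9)*7=35 best=35 *, l++
l=1 r=7: min(10,9)*6=54 best=54 *, r--
l=1 r=6: min(10,10)*5=50 best=54, r--
l=1 r=5: min(10,2)*4=8 best=54, r--
l=1 r=4: min(10,10)*3=30 best=54, r--
l=1 r=3: min(10,2)*2=4 best=54, r--

l=1, r=2, best area=54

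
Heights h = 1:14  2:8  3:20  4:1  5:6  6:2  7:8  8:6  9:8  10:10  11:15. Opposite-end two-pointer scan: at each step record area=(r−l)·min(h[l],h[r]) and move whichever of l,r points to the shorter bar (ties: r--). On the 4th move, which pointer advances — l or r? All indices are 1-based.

r

[1,11] min(14,15)*10=140 best=140 * → l++
[2,11] min(8,15)*9=72 best=140 → l++
[3,11] min(20,15)*8=120 best=140 → r--
[3,10] min(20,10)*7=70 best=140 → r--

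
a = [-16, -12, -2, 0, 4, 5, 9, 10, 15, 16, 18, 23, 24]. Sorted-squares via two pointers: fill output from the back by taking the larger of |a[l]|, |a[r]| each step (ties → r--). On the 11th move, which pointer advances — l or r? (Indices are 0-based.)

[0,12] |-16|<=|24| out[12]=576 → r--
[0,11] |-16|<=|23| out[11]=529 → r--
[0,10] |-16|<=|18| out[10]=324 → r--
[0,9] |-16|<=|16| out[9]=256 → r--
[0,8] |-16|>|15| out[8]=256 → l++
[1,8] |-12|<=|15| out[7]=225 → r--
[1,7] |-12|>|10| out[6]=144 → l++
[2,7] |-2|<=|10| out[5]=100 → r--
[2,6] |-2|<=|9| out[4]=81 → r--
[2,5] |-2|<=|5| out[3]=25 → r--
[2,4] |-2|<=|4| out[2]=16 → r--

r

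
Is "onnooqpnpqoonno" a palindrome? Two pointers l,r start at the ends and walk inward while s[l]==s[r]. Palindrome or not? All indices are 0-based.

l=0 r=14: 'o'=='o', l++,r--
l=1 r=13: 'n'=='n', l++,r--
l=2 r=12: 'n'=='n', l++,r--
l=3 r=11: 'o'=='o', l++,r--
l=4 r=10: 'o'=='o', l++,r--
l=5 r=9: 'q'=='q', l++,r--
l=6 r=8: 'p'=='p', l++,r--

palindrome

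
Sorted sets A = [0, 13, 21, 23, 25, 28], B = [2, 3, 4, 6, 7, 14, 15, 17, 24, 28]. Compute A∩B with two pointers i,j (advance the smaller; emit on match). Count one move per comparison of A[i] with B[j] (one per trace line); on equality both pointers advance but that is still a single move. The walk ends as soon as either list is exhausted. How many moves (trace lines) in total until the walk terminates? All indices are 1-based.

15 moves

i=1 j=1: 0<2, i++
i=2 j=1: 13>2, j++
i=2 j=2: 13>3, j++
i=2 j=3: 13>4, j++
i=2 j=4: 13>6, j++
i=2 j=5: 13>7, j++
i=2 j=6: 13<14, i++
i=3 j=6: 21>14, j++
i=3 j=7: 21>15, j++
i=3 j=8: 21>17, j++
i=3 j=9: 21<24, i++
i=4 j=9: 23<24, i++
i=5 j=9: 25>24, j++
i=5 j=10: 25<28, i++
i=6 j=10: 28==28 emit, i++,j++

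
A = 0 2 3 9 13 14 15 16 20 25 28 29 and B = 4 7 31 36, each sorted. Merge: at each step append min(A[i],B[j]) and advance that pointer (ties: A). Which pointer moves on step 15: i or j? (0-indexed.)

j

i=0 j=0: A[i]=0<=B[j]=4 take 0, i++
i=1 j=0: A[i]=2<=B[j]=4 take 2, i++
i=2 j=0: A[i]=3<=B[j]=4 take 3, i++
i=3 j=0: A[i]=9>B[j]=4 take 4, j++
i=3 j=1: A[i]=9>B[j]=7 take 7, j++
i=3 j=2: A[i]=9<=B[j]=31 take 9, i++
i=4 j=2: A[i]=13<=B[j]=31 take 13, i++
i=5 j=2: A[i]=14<=B[j]=31 take 14, i++
i=6 j=2: A[i]=15<=B[j]=31 take 15, i++
i=7 j=2: A[i]=16<=B[j]=31 take 16, i++
i=8 j=2: A[i]=20<=B[j]=31 take 20, i++
i=9 j=2: A[i]=25<=B[j]=31 take 25, i++
i=10 j=2: A[i]=28<=B[j]=31 take 28, i++
i=11 j=2: A[i]=29<=B[j]=31 take 29, i++
i=12 j=2: A done, take B[j]=31, j++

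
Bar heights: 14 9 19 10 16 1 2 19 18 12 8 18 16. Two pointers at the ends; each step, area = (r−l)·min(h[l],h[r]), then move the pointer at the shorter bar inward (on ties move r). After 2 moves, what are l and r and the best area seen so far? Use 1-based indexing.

l=1 r=13: min(14,16)*12=168 best=168 *, l++
l=2 r=13: min(9,16)*11=99 best=168, l++

l=3, r=13, best area=168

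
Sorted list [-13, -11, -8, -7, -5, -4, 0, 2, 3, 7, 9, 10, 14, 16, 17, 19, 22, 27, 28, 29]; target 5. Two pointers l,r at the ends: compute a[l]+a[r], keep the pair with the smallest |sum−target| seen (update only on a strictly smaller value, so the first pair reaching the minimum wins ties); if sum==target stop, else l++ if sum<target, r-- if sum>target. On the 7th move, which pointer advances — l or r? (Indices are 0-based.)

[0,19] -13+29=16 d=11 * → r--
[0,18] -13+28=15 d=10 * → r--
[0,17] -13+27=14 d=9 * → r--
[0,16] -13+22=9 d=4 * → r--
[0,15] -13+19=6 d=1 * → r--
[0,14] -13+17=4 d=1 → l++
[1,14] -11+17=6 d=1 → r--

r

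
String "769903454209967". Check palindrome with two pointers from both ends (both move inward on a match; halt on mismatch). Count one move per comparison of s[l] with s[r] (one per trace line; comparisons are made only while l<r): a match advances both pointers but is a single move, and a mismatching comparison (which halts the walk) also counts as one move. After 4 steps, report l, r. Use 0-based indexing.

l=4, r=10

l=0 r=14: '7'=='7', l++,r--
l=1 r=13: '6'=='6', l++,r--
l=2 r=12: '9'=='9', l++,r--
l=3 r=11: '9'=='9', l++,r--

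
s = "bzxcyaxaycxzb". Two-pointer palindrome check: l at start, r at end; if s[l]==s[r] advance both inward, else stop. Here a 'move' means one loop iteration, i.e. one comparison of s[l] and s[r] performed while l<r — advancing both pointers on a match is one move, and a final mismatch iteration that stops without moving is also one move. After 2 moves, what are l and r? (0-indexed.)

[0,12] 'b'=='b' → l++,r--
[1,11] 'z'=='z' → l++,r--

l=2, r=10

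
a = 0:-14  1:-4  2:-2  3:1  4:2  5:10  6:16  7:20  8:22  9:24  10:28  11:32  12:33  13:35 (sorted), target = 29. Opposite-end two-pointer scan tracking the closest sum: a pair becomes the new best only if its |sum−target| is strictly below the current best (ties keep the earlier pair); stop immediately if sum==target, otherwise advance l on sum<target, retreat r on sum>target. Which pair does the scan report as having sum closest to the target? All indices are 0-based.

[0,13] -14+35=21 d=8 * → l++
[1,13] -4+35=31 d=2 * → r--
[1,12] -4+33=29 d=0 * → stop

pair (-4, 33) with sum 29 (|Δ|=0)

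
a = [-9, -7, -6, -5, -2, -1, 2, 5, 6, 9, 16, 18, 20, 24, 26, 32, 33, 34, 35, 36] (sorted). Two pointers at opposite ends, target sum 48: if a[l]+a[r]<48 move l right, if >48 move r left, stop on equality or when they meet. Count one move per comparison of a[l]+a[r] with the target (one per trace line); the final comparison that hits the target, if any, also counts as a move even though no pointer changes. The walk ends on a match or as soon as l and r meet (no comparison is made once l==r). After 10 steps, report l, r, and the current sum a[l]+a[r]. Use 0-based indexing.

[0,19] -9+36=27 <48 → l++
[1,19] -7+36=29 <48 → l++
[2,19] -6+36=30 <48 → l++
[3,19] -5+36=31 <48 → l++
[4,19] -2+36=34 <48 → l++
[5,19] -1+36=35 <48 → l++
[6,19] 2+36=38 <48 → l++
[7,19] 5+36=41 <48 → l++
[8,19] 6+36=42 <48 → l++
[9,19] 9+36=45 <48 → l++

l=10, r=19, sum=52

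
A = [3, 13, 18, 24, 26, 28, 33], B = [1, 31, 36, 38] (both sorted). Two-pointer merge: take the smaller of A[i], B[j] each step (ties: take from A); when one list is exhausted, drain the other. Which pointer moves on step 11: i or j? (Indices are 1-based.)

j

i=1 j=1: A[i]=3>B[j]=1 take 1, j++
i=1 j=2: A[i]=3<=B[j]=31 take 3, i++
i=2 j=2: A[i]=13<=B[j]=31 take 13, i++
i=3 j=2: A[i]=18<=B[j]=31 take 18, i++
i=4 j=2: A[i]=24<=B[j]=31 take 24, i++
i=5 j=2: A[i]=26<=B[j]=31 take 26, i++
i=6 j=2: A[i]=28<=B[j]=31 take 28, i++
i=7 j=2: A[i]=33>B[j]=31 take 31, j++
i=7 j=3: A[i]=33<=B[j]=36 take 33, i++
i=8 j=3: A done, take B[j]=36, j++
i=8 j=4: A done, take B[j]=38, j++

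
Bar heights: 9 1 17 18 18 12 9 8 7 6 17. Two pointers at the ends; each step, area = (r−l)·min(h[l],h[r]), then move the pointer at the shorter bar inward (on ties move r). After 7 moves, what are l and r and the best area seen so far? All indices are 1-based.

l=3, r=6, best area=136

l=1 r=11: min(9,17)*10=90 best=90 *, l++
l=2 r=11: min(1,17)*9=9 best=90, l++
l=3 r=11: min(17,17)*8=136 best=136 *, r--
l=3 r=10: min(17,6)*7=42 best=136, r--
l=3 r=9: min(17,7)*6=42 best=136, r--
l=3 r=8: min(17,8)*5=40 best=136, r--
l=3 r=7: min(17,9)*4=36 best=136, r--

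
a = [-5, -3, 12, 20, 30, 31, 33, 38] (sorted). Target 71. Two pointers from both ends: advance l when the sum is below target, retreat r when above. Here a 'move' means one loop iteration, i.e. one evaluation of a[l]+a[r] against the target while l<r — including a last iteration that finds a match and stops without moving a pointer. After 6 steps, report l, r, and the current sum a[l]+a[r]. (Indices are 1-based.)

l=7, r=8, sum=71

l=1 r=8: -5+38=33 <71, l++
l=2 r=8: -3+38=35 <71, l++
l=3 r=8: 12+38=50 <71, l++
l=4 r=8: 20+38=58 <71, l++
l=5 r=8: 30+38=68 <71, l++
l=6 r=8: 31+38=69 <71, l++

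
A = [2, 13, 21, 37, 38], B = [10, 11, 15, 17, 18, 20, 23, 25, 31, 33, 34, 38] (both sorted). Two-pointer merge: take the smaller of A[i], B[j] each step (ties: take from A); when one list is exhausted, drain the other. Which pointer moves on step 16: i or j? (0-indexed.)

i=0 j=0: A[i]=2<=B[j]=10 take 2, i++
i=1 j=0: A[i]=13>B[j]=10 take 10, j++
i=1 j=1: A[i]=13>B[j]=11 take 11, j++
i=1 j=2: A[i]=13<=B[j]=15 take 13, i++
i=2 j=2: A[i]=21>B[j]=15 take 15, j++
i=2 j=3: A[i]=21>B[j]=17 take 17, j++
i=2 j=4: A[i]=21>B[j]=18 take 18, j++
i=2 j=5: A[i]=21>B[j]=20 take 20, j++
i=2 j=6: A[i]=21<=B[j]=23 take 21, i++
i=3 j=6: A[i]=37>B[j]=23 take 23, j++
i=3 j=7: A[i]=37>B[j]=25 take 25, j++
i=3 j=8: A[i]=37>B[j]=31 take 31, j++
i=3 j=9: A[i]=37>B[j]=33 take 33, j++
i=3 j=10: A[i]=37>B[j]=34 take 34, j++
i=3 j=11: A[i]=37<=B[j]=38 take 37, i++
i=4 j=11: A[i]=38<=B[j]=38 take 38, i++

i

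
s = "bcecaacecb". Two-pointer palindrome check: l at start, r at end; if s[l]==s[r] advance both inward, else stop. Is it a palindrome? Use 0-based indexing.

l=0 r=9: 'b'=='b', l++,r--
l=1 r=8: 'c'=='c', l++,r--
l=2 r=7: 'e'=='e', l++,r--
l=3 r=6: 'c'=='c', l++,r--
l=4 r=5: 'a'=='a', l++,r--

palindrome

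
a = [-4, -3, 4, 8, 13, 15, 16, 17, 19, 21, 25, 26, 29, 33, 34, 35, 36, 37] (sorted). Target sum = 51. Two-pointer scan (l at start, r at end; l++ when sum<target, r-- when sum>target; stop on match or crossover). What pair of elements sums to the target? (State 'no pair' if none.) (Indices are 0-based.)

(15, 36)

l=0 r=17: -4+37=33 <51, l++
l=1 r=17: -3+37=34 <51, l++
l=2 r=17: 4+37=41 <51, l++
l=3 r=17: 8+37=45 <51, l++
l=4 r=17: 13+37=50 <51, l++
l=5 r=17: 15+37=52 >51, r--
l=5 r=16: 15+36=51, found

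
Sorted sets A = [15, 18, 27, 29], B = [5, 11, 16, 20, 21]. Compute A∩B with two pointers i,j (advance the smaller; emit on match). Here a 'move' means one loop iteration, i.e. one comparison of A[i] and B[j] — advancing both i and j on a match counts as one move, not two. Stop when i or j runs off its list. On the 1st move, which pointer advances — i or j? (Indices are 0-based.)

j

[i=0,j=0] 15>5 → j++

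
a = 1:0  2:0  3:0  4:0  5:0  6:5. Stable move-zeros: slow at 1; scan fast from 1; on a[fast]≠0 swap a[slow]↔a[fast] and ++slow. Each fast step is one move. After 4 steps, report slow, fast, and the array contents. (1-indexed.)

(s=1,f=1) a[fast]=0 → fast++
(s=1,f=2) a[fast]=0 → fast++
(s=1,f=3) a[fast]=0 → fast++
(s=1,f=4) a[fast]=0 → fast++

slow=1, fast=5, a=[0, 0, 0, 0, 0, 5]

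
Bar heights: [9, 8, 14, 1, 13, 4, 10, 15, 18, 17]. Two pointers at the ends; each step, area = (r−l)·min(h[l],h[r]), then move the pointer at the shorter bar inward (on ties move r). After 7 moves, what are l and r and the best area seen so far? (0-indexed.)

l=0 r=9: min(9,17)*9=81 best=81 *, l++
l=1 r=9: min(8,17)*8=64 best=81, l++
l=2 r=9: min(14,17)*7=98 best=98 *, l++
l=3 r=9: min(1,17)*6=6 best=98, l++
l=4 r=9: min(13,17)*5=65 best=98, l++
l=5 r=9: min(4,17)*4=16 best=98, l++
l=6 r=9: min(10,17)*3=30 best=98, l++

l=7, r=9, best area=98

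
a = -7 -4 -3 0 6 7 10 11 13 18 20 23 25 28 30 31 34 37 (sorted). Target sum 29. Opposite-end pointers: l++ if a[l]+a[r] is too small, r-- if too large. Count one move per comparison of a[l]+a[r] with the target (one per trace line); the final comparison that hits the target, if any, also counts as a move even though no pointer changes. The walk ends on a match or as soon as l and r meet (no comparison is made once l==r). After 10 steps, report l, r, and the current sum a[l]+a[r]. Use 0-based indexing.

l=0 r=17: -7+37=30 >29, r--
l=0 r=16: -7+34=27 <29, l++
l=1 r=16: -4+34=30 >29, r--
l=1 r=15: -4+31=27 <29, l++
l=2 r=15: -3+31=28 <29, l++
l=3 r=15: 0+31=31 >29, r--
l=3 r=14: 0+30=30 >29, r--
l=3 r=13: 0+28=28 <29, l++
l=4 r=13: 6+28=34 >29, r--
l=4 r=12: 6+25=31 >29, r--

l=4, r=11, sum=29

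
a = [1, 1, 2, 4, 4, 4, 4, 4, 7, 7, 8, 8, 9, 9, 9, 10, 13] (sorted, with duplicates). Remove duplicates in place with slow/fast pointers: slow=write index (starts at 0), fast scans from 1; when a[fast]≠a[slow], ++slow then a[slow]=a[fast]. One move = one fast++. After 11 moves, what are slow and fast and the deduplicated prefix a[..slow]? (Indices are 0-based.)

slow=4, fast=12, prefix=[1, 2, 4, 7, 8]

(s=0,f=1) a[fast]=1=a[slow] dup → fast++
(s=0,f=2) a[fast]=2≠a[slow]=1 write a[1]=2 → slow++,fast++
(s=1,f=3) a[fast]=4≠a[slow]=2 write a[2]=4 → slow++,fast++
(s=2,f=4) a[fast]=4=a[slow] dup → fast++
(s=2,f=5) a[fast]=4=a[slow] dup → fast++
(s=2,f=6) a[fast]=4=a[slow] dup → fast++
(s=2,f=7) a[fast]=4=a[slow] dup → fast++
(s=2,f=8) a[fast]=7≠a[slow]=4 write a[3]=7 → slow++,fast++
(s=3,f=9) a[fast]=7=a[slow] dup → fast++
(s=3,f=10) a[fast]=8≠a[slow]=7 write a[4]=8 → slow++,fast++
(s=4,f=11) a[fast]=8=a[slow] dup → fast++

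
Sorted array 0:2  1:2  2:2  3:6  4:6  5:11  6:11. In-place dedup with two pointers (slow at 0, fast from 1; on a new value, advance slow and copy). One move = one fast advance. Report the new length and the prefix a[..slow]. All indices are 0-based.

slow=0 fast=1: a[fast]=2=a[slow] dup, fast++
slow=0 fast=2: a[fast]=2=a[slow] dup, fast++
slow=0 fast=3: a[fast]=6≠a[slow]=2 write a[1]=6, slow++,fast++
slow=1 fast=4: a[fast]=6=a[slow] dup, fast++
slow=1 fast=5: a[fast]=11≠a[slow]=6 write a[2]=11, slow++,fast++
slow=2 fast=6: a[fast]=11=a[slow] dup, fast++

length 3; prefix = [2, 6, 11]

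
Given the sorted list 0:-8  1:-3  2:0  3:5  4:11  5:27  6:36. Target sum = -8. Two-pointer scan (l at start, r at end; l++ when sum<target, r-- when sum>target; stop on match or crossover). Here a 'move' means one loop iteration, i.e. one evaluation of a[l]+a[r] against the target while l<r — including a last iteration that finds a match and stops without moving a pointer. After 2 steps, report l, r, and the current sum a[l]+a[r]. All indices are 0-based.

l=0, r=4, sum=3

l=0 r=6: -8+36=28 >-8, r--
l=0 r=5: -8+27=19 >-8, r--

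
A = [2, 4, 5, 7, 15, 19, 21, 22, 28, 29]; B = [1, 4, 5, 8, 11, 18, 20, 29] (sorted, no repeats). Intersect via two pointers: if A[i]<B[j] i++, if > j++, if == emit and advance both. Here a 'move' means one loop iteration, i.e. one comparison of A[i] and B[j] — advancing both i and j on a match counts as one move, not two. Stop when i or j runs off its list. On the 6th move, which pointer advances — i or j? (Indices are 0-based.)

i=0 j=0: 2>1, j++
i=0 j=1: 2<4, i++
i=1 j=1: 4==4 emit, i++,j++
i=2 j=2: 5==5 emit, i++,j++
i=3 j=3: 7<8, i++
i=4 j=3: 15>8, j++

j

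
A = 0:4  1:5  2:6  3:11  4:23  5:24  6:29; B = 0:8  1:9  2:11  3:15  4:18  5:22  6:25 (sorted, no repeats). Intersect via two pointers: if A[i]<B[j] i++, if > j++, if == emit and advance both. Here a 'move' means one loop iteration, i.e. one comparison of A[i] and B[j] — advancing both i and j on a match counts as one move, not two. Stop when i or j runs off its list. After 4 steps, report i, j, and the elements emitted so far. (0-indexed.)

i=0 j=0: 4<8, i++
i=1 j=0: 5<8, i++
i=2 j=0: 6<8, i++
i=3 j=0: 11>8, j++

i=3, j=1, emitted=[]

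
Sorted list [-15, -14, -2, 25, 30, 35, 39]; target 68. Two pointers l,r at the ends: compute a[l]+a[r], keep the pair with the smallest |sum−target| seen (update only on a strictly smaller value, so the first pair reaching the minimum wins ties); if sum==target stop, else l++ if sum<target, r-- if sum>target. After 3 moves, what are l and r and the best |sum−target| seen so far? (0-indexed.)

l=0 r=6: -15+39=24 d=44 *, l++
l=1 r=6: -14+39=25 d=43 *, l++
l=2 r=6: -2+39=37 d=31 *, l++

l=3, r=6, best |Δ|=31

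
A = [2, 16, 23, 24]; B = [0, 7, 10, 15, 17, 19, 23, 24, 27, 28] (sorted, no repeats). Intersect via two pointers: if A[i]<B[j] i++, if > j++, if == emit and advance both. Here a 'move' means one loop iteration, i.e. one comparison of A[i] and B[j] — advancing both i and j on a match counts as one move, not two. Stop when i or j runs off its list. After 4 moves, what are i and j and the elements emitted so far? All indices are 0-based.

i=1, j=3, emitted=[]

[i=0,j=0] 2>0 → j++
[i=0,j=1] 2<7 → i++
[i=1,j=1] 16>7 → j++
[i=1,j=2] 16>10 → j++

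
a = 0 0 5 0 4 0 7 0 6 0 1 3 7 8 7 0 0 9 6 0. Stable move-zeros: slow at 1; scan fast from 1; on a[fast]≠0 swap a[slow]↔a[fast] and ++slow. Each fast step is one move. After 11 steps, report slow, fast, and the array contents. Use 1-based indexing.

(s=1,f=1) a[fast]=0 → fast++
(s=1,f=2) a[fast]=0 → fast++
(s=1,f=3) a[fast]=5≠0 swap→a[1]=5 → slow++,fast++
(s=2,f=4) a[fast]=0 → fast++
(s=2,f=5) a[fast]=4≠0 swap→a[2]=4 → slow++,fast++
(s=3,f=6) a[fast]=0 → fast++
(s=3,f=7) a[fast]=7≠0 swap→a[3]=7 → slow++,fast++
(s=4,f=8) a[fast]=0 → fast++
(s=4,f=9) a[fast]=6≠0 swap→a[4]=6 → slow++,fast++
(s=5,f=10) a[fast]=0 → fast++
(s=5,f=11) a[fast]=1≠0 swap→a[5]=1 → slow++,fast++

slow=6, fast=12, a=[5, 4, 7, 6, 1, 0, 0, 0, 0, 0, 0, 3, 7, 8, 7, 0, 0, 9, 6, 0]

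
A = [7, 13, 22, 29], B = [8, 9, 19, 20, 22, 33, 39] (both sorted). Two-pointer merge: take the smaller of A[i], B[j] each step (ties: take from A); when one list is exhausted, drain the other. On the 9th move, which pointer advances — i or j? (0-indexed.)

i

i=0 j=0: A[i]=7<=B[j]=8 take 7, i++
i=1 j=0: A[i]=13>B[j]=8 take 8, j++
i=1 j=1: A[i]=13>B[j]=9 take 9, j++
i=1 j=2: A[i]=13<=B[j]=19 take 13, i++
i=2 j=2: A[i]=22>B[j]=19 take 19, j++
i=2 j=3: A[i]=22>B[j]=20 take 20, j++
i=2 j=4: A[i]=22<=B[j]=22 take 22, i++
i=3 j=4: A[i]=29>B[j]=22 take 22, j++
i=3 j=5: A[i]=29<=B[j]=33 take 29, i++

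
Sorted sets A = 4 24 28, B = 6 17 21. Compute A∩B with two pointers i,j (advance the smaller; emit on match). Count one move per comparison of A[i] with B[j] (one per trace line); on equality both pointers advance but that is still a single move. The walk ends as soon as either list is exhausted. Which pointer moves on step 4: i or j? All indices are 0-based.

j

[i=0,j=0] 4<6 → i++
[i=1,j=0] 24>6 → j++
[i=1,j=1] 24>17 → j++
[i=1,j=2] 24>21 → j++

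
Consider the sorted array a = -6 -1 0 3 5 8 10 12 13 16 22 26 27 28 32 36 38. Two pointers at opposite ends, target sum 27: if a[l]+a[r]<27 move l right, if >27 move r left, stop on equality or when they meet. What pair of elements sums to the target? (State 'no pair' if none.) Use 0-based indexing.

l=0 r=16: -6+38=32 >27, r--
l=0 r=15: -6+36=30 >27, r--
l=0 r=14: -6+32=26 <27, l++
l=1 r=14: -1+32=31 >27, r--
l=1 r=13: -1+28=27, found

(-1, 28)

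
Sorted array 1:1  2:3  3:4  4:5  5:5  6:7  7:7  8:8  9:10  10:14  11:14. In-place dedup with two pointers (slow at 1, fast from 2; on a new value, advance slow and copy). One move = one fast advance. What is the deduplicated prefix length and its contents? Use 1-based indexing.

length 8; prefix = [1, 3, 4, 5, 7, 8, 10, 14]

slow=1 fast=2: a[fast]=3≠a[slow]=1 write a[2]=3, slow++,fast++
slow=2 fast=3: a[fast]=4≠a[slow]=3 write a[3]=4, slow++,fast++
slow=3 fast=4: a[fast]=5≠a[slow]=4 write a[4]=5, slow++,fast++
slow=4 fast=5: a[fast]=5=a[slow] dup, fast++
slow=4 fast=6: a[fast]=7≠a[slow]=5 write a[5]=7, slow++,fast++
slow=5 fast=7: a[fast]=7=a[slow] dup, fast++
slow=5 fast=8: a[fast]=8≠a[slow]=7 write a[6]=8, slow++,fast++
slow=6 fast=9: a[fast]=10≠a[slow]=8 write a[7]=10, slow++,fast++
slow=7 fast=10: a[fast]=14≠a[slow]=10 write a[8]=14, slow++,fast++
slow=8 fast=11: a[fast]=14=a[slow] dup, fast++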